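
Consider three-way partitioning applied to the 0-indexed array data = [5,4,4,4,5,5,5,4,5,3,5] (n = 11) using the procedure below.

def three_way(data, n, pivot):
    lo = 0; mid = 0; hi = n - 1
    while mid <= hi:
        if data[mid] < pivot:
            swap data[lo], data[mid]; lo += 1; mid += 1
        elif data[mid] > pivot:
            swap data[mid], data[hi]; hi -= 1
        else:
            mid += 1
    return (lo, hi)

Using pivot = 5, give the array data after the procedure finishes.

lo=0 mid=0 hi=10
5=5: mid=1
4<5: swap(0,1), lo=1 mid=2 ⇒ [4,5,4,4,5,5,5,4,5,3,5]
4<5: swap(1,2), lo=2 mid=3 ⇒ [4,4,5,4,5,5,5,4,5,3,5]
4<5: swap(2,3), lo=3 mid=4 ⇒ [4,4,4,5,5,5,5,4,5,3,5]
5=5: mid=5
5=5: mid=6
5=5: mid=7
4<5: swap(3,7), lo=4 mid=8 ⇒ [4,4,4,4,5,5,5,5,5,3,5]
5=5: mid=9
3<5: swap(4,9), lo=5 mid=10 ⇒ [4,4,4,4,3,5,5,5,5,5,5]
5=5: mid=11
done. lo=5 hi=10; data=[4,4,4,4,3,5,5,5,5,5,5]

[4,4,4,4,3,5,5,5,5,5,5]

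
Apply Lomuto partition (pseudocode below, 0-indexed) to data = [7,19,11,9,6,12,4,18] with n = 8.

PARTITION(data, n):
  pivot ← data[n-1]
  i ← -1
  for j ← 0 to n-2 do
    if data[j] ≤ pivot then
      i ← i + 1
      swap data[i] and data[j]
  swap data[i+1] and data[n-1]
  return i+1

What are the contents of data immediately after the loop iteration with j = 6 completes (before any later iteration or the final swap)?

pivot = data[7] = 18; i = -1
j=0: data[0]=7 ≤ 18 → i=0, swap data[0],data[0] (no change) → [7,19,11,9,6,12,4,18]
j=1: data[1]=19 > 18 → no swap
j=2: data[2]=11 ≤ 18 → i=1, swap data[1],data[2] → [7,11,19,9,6,12,4,18]
j=3: data[3]=9 ≤ 18 → i=2, swap data[2],data[3] → [7,11,9,19,6,12,4,18]
j=4: data[4]=6 ≤ 18 → i=3, swap data[3],data[4] → [7,11,9,6,19,12,4,18]
j=5: data[5]=12 ≤ 18 → i=4, swap data[4],data[5] → [7,11,9,6,12,19,4,18]
j=6: data[6]=4 ≤ 18 → i=5, swap data[5],data[6] → [7,11,9,6,12,4,19,18]
(after j=6) data = [7,11,9,6,12,4,19,18]

[7,11,9,6,12,4,19,18]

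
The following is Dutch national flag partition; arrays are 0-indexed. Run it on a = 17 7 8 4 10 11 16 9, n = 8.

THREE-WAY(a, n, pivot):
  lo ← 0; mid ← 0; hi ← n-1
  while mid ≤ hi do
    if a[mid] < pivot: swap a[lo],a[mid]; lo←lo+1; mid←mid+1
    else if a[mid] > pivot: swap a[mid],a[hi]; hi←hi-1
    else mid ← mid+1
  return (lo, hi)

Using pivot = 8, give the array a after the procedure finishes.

4 7 8 10 11 16 9 17

lo=0 mid=0 hi=7
17>8: swap(0,7), hi=6 ⇒ 9 7 8 4 10 11 16 17
9>8: swap(0,6), hi=5 ⇒ 16 7 8 4 10 11 9 17
16>8: swap(0,5), hi=4 ⇒ 11 7 8 4 10 16 9 17
11>8: swap(0,4), hi=3 ⇒ 10 7 8 4 11 16 9 17
10>8: swap(0,3), hi=2 ⇒ 4 7 8 10 11 16 9 17
4<8: swap(0,0), lo=1 mid=1 ⇒ 4 7 8 10 11 16 9 17
7<8: swap(1,1), lo=2 mid=2 ⇒ 4 7 8 10 11 16 9 17
8=8: mid=3
done. lo=2 hi=2; a=4 7 8 10 11 16 9 17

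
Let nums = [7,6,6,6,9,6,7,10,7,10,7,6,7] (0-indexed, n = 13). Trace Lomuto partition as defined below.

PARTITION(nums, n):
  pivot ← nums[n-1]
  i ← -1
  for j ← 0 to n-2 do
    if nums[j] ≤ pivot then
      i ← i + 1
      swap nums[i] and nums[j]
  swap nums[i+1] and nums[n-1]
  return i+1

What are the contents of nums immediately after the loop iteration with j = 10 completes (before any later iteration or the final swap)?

pivot = nums[12] = 7; i = -1
j=0: nums[0]=7 ≤ 7 → i=0, swap nums[0],nums[0] (no change) → [7,6,6,6,9,6,7,10,7,10,7,6,7]
j=1: nums[1]=6 ≤ 7 → i=1, swap nums[1],nums[1] (no change) → [7,6,6,6,9,6,7,10,7,10,7,6,7]
j=2: nums[2]=6 ≤ 7 → i=2, swap nums[2],nums[2] (no change) → [7,6,6,6,9,6,7,10,7,10,7,6,7]
j=3: nums[3]=6 ≤ 7 → i=3, swap nums[3],nums[3] (no change) → [7,6,6,6,9,6,7,10,7,10,7,6,7]
j=4: nums[4]=9 > 7 → no swap
j=5: nums[5]=6 ≤ 7 → i=4, swap nums[4],nums[5] → [7,6,6,6,6,9,7,10,7,10,7,6,7]
j=6: nums[6]=7 ≤ 7 → i=5, swap nums[5],nums[6] → [7,6,6,6,6,7,9,10,7,10,7,6,7]
j=7: nums[7]=10 > 7 → no swap
j=8: nums[8]=7 ≤ 7 → i=6, swap nums[6],nums[8] → [7,6,6,6,6,7,7,10,9,10,7,6,7]
j=9: nums[9]=10 > 7 → no swap
j=10: nums[10]=7 ≤ 7 → i=7, swap nums[7],nums[10] → [7,6,6,6,6,7,7,7,9,10,10,6,7]
(after j=10) nums = [7,6,6,6,6,7,7,7,9,10,10,6,7]

[7,6,6,6,6,7,7,7,9,10,10,6,7]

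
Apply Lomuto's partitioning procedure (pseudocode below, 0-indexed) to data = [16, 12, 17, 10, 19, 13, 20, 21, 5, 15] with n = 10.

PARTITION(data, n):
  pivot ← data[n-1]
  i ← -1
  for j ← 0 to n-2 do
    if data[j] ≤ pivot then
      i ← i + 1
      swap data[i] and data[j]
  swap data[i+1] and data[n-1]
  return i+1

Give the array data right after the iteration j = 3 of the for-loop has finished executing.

[12, 10, 17, 16, 19, 13, 20, 21, 5, 15]

pivot=15, i=-1
j=0: 16>15, skip
j=1: 12≤15, i=0, swap(0,1) ⇒ [12, 16, 17, 10, 19, 13, 20, 21, 5, 15]
j=2: 17>15, skip
j=3: 10≤15, i=1, swap(1,3) ⇒ [12, 10, 17, 16, 19, 13, 20, 21, 5, 15]
(after j=3) data = [12, 10, 17, 16, 19, 13, 20, 21, 5, 15]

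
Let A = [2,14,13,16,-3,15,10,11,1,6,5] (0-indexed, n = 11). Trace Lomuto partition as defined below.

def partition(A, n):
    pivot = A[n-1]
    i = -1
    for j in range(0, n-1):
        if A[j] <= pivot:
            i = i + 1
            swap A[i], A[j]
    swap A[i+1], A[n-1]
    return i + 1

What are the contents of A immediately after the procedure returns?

[2,-3,1,5,14,15,10,11,13,6,16]

pivot=5, i=-1
j=0: 2≤5, i=0, swap(0,0) ⇒ [2,14,13,16,-3,15,10,11,1,6,5]
j=1: 14>5, skip
j=2: 13>5, skip
j=3: 16>5, skip
j=4: -3≤5, i=1, swap(1,4) ⇒ [2,-3,13,16,14,15,10,11,1,6,5]
j=5: 15>5, skip
j=6: 10>5, skip
j=7: 11>5, skip
j=8: 1≤5, i=2, swap(2,8) ⇒ [2,-3,1,16,14,15,10,11,13,6,5]
j=9: 6>5, skip
swap(3,10) ⇒ [2,-3,1,5,14,15,10,11,13,6,16]; return 3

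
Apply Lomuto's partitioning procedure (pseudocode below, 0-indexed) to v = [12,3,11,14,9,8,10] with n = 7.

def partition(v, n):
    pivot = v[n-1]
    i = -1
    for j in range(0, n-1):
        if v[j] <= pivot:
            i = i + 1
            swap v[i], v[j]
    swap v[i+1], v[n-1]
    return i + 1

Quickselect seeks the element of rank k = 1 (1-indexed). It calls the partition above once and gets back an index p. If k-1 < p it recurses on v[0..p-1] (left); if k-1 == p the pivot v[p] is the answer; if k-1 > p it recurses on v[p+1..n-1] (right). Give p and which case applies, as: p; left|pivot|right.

pivot=10, i=-1
j=0: 12>10, skip
j=1: 3≤10, i=0, swap(0,1) ⇒ [3,12,11,14,9,8,10]
j=2: 11>10, skip
j=3: 14>10, skip
j=4: 9≤10, i=1, swap(1,4) ⇒ [3,9,11,14,12,8,10]
j=5: 8≤10, i=2, swap(2,5) ⇒ [3,9,8,14,12,11,10]
swap(3,6) ⇒ [3,9,8,10,12,11,14]; return 3
p = 3; k-1 = 0 < 3 ⇒ left

3; left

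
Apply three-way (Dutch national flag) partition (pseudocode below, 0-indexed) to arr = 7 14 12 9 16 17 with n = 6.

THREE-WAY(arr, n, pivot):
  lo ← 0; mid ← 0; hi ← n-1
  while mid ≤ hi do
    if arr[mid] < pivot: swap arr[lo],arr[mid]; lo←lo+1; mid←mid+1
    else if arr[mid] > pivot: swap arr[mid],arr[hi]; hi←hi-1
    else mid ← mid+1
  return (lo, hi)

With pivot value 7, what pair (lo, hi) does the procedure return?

lo=0 mid=0 hi=5
7=7: mid=1
14>7: swap(1,5), hi=4 ⇒ 7 17 12 9 16 14
17>7: swap(1,4), hi=3 ⇒ 7 16 12 9 17 14
16>7: swap(1,3), hi=2 ⇒ 7 9 12 16 17 14
9>7: swap(1,2), hi=1 ⇒ 7 12 9 16 17 14
12>7: swap(1,1), hi=0 ⇒ 7 12 9 16 17 14
done. lo=0 hi=0; arr=7 12 9 16 17 14

(0, 0)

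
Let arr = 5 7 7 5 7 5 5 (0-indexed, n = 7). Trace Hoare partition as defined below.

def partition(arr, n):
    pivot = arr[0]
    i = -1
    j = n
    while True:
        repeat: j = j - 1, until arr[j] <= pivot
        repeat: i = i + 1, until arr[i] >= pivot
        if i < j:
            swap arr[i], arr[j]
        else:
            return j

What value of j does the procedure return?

pivot = arr[0] = 5; i = -1, j = 7
j→6 (arr[6]=5≤5), i→0 (arr[0]=5≥5); i<j, swap → 5 7 7 5 7 5 5
j→5 (arr[5]=5≤5), i→1 (arr[1]=7≥5); i<j, swap → 5 5 7 5 7 7 5
j→3 (arr[3]=5≤5), i→2 (arr[2]=7≥5); i<j, swap → 5 5 5 7 7 7 5
j→2, i→3; i≥j, return j=2. arr = 5 5 5 7 7 7 5

2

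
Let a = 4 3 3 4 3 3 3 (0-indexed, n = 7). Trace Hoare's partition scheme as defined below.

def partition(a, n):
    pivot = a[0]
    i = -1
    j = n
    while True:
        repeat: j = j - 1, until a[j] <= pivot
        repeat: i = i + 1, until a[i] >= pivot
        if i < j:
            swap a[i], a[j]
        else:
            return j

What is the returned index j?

pivot=4
j stops at 6 (3), i stops at 0 (4); swap ⇒ 3 3 3 4 3 3 4
j stops at 5 (3), i stops at 3 (4); swap ⇒ 3 3 3 3 3 4 4
j stops at 4, i stops at 5; i≥j ⇒ return 4. a=3 3 3 3 3 4 4

4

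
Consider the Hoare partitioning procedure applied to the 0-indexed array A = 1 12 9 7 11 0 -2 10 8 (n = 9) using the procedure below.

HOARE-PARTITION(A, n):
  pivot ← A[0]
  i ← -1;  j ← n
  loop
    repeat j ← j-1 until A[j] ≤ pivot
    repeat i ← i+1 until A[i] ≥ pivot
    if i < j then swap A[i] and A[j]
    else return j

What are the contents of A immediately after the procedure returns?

pivot = A[0] = 1; i = -1, j = 9
j→6 (A[6]=-2≤1), i→0 (A[0]=1≥1); i<j, swap → -2 12 9 7 11 0 1 10 8
j→5 (A[5]=0≤1), i→1 (A[1]=12≥1); i<j, swap → -2 0 9 7 11 12 1 10 8
j→1, i→2; i≥j, return j=1. A = -2 0 9 7 11 12 1 10 8

-2 0 9 7 11 12 1 10 8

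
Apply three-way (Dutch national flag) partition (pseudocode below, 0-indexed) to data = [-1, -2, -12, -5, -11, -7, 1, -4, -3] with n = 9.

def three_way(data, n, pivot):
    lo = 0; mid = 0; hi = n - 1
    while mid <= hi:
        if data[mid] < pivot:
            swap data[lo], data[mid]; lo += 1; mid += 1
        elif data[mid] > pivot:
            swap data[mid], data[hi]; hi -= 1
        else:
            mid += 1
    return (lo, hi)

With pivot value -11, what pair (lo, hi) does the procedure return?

(1, 1)

lo=0 mid=0 hi=8
-1>-11: swap(0,8), hi=7 ⇒ [-3, -2, -12, -5, -11, -7, 1, -4, -1]
-3>-11: swap(0,7), hi=6 ⇒ [-4, -2, -12, -5, -11, -7, 1, -3, -1]
-4>-11: swap(0,6), hi=5 ⇒ [1, -2, -12, -5, -11, -7, -4, -3, -1]
1>-11: swap(0,5), hi=4 ⇒ [-7, -2, -12, -5, -11, 1, -4, -3, -1]
-7>-11: swap(0,4), hi=3 ⇒ [-11, -2, -12, -5, -7, 1, -4, -3, -1]
-11=-11: mid=1
-2>-11: swap(1,3), hi=2 ⇒ [-11, -5, -12, -2, -7, 1, -4, -3, -1]
-5>-11: swap(1,2), hi=1 ⇒ [-11, -12, -5, -2, -7, 1, -4, -3, -1]
-12<-11: swap(0,1), lo=1 mid=2 ⇒ [-12, -11, -5, -2, -7, 1, -4, -3, -1]
done. lo=1 hi=1; data=[-12, -11, -5, -2, -7, 1, -4, -3, -1]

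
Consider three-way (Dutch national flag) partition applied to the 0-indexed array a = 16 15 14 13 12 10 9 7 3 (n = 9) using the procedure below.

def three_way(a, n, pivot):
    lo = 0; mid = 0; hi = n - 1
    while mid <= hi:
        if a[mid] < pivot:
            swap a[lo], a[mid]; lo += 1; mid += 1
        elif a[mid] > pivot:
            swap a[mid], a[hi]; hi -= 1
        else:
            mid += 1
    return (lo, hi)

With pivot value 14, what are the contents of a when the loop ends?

pivot = 14; lo=0, mid=0, hi=8
a[mid]=16>14: swap a[0],a[8]; hi=7 → 3 15 14 13 12 10 9 7 16
a[mid]=3<14: swap a[0],a[0]; lo=1,mid=1 → 3 15 14 13 12 10 9 7 16
a[mid]=15>14: swap a[1],a[7]; hi=6 → 3 7 14 13 12 10 9 15 16
a[mid]=7<14: swap a[1],a[1]; lo=2,mid=2 → 3 7 14 13 12 10 9 15 16
a[mid]=14=14: mid=3
a[mid]=13<14: swap a[2],a[3]; lo=3,mid=4 → 3 7 13 14 12 10 9 15 16
a[mid]=12<14: swap a[3],a[4]; lo=4,mid=5 → 3 7 13 12 14 10 9 15 16
a[mid]=10<14: swap a[4],a[5]; lo=5,mid=6 → 3 7 13 12 10 14 9 15 16
a[mid]=9<14: swap a[5],a[6]; lo=6,mid=7 → 3 7 13 12 10 9 14 15 16
end: lo=6, hi=6; a = 3 7 13 12 10 9 14 15 16

3 7 13 12 10 9 14 15 16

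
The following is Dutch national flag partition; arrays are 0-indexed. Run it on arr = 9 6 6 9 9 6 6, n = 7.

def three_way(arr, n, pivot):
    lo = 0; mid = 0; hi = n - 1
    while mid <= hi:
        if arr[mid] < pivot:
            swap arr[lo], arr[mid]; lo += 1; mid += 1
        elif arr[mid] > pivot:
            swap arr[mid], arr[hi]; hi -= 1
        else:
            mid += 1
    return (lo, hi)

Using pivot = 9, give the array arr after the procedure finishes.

6 6 6 6 9 9 9

lo=0 mid=0 hi=6
9=9: mid=1
6<9: swap(0,1), lo=1 mid=2 ⇒ 6 9 6 9 9 6 6
6<9: swap(1,2), lo=2 mid=3 ⇒ 6 6 9 9 9 6 6
9=9: mid=4
9=9: mid=5
6<9: swap(2,5), lo=3 mid=6 ⇒ 6 6 6 9 9 9 6
6<9: swap(3,6), lo=4 mid=7 ⇒ 6 6 6 6 9 9 9
done. lo=4 hi=6; arr=6 6 6 6 9 9 9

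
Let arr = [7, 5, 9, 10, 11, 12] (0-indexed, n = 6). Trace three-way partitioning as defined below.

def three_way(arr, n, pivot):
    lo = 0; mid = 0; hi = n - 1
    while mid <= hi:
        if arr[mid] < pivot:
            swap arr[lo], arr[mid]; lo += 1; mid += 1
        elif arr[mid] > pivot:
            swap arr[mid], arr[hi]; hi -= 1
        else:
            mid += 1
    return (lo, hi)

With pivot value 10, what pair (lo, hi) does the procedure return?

(3, 3)

lo=0 mid=0 hi=5
7<10: swap(0,0), lo=1 mid=1 ⇒ [7, 5, 9, 10, 11, 12]
5<10: swap(1,1), lo=2 mid=2 ⇒ [7, 5, 9, 10, 11, 12]
9<10: swap(2,2), lo=3 mid=3 ⇒ [7, 5, 9, 10, 11, 12]
10=10: mid=4
11>10: swap(4,5), hi=4 ⇒ [7, 5, 9, 10, 12, 11]
12>10: swap(4,4), hi=3 ⇒ [7, 5, 9, 10, 12, 11]
done. lo=3 hi=3; arr=[7, 5, 9, 10, 12, 11]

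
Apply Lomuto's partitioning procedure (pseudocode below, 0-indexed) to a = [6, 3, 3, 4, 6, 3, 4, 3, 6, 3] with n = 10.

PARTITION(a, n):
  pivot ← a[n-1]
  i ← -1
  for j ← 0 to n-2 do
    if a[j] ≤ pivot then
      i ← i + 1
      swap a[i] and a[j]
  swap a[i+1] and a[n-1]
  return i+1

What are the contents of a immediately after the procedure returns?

pivot=3, i=-1
j=0: 6>3, skip
j=1: 3≤3, i=0, swap(0,1) ⇒ [3, 6, 3, 4, 6, 3, 4, 3, 6, 3]
j=2: 3≤3, i=1, swap(1,2) ⇒ [3, 3, 6, 4, 6, 3, 4, 3, 6, 3]
j=3: 4>3, skip
j=4: 6>3, skip
j=5: 3≤3, i=2, swap(2,5) ⇒ [3, 3, 3, 4, 6, 6, 4, 3, 6, 3]
j=6: 4>3, skip
j=7: 3≤3, i=3, swap(3,7) ⇒ [3, 3, 3, 3, 6, 6, 4, 4, 6, 3]
j=8: 6>3, skip
swap(4,9) ⇒ [3, 3, 3, 3, 3, 6, 4, 4, 6, 6]; return 4

[3, 3, 3, 3, 3, 6, 4, 4, 6, 6]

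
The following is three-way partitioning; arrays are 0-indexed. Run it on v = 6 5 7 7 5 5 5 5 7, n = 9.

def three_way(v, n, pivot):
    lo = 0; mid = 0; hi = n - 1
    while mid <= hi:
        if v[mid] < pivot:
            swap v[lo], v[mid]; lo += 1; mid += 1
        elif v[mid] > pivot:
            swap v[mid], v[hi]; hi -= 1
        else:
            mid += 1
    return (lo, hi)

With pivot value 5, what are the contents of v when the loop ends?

pivot = 5; lo=0, mid=0, hi=8
v[mid]=6>5: swap v[0],v[8]; hi=7 → 7 5 7 7 5 5 5 5 6
v[mid]=7>5: swap v[0],v[7]; hi=6 → 5 5 7 7 5 5 5 7 6
v[mid]=5=5: mid=1
v[mid]=5=5: mid=2
v[mid]=7>5: swap v[2],v[6]; hi=5 → 5 5 5 7 5 5 7 7 6
v[mid]=5=5: mid=3
v[mid]=7>5: swap v[3],v[5]; hi=4 → 5 5 5 5 5 7 7 7 6
v[mid]=5=5: mid=4
v[mid]=5=5: mid=5
end: lo=0, hi=4; v = 5 5 5 5 5 7 7 7 6

5 5 5 5 5 7 7 7 6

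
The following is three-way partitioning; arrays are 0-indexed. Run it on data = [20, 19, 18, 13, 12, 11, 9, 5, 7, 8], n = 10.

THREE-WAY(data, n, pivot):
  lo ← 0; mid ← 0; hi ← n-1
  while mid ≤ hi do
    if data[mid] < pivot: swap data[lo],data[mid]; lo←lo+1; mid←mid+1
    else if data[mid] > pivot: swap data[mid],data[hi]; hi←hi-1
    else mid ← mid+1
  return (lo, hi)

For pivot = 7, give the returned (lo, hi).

(1, 1)

pivot = 7; lo=0, mid=0, hi=9
data[mid]=20>7: swap data[0],data[9]; hi=8 → [8, 19, 18, 13, 12, 11, 9, 5, 7, 20]
data[mid]=8>7: swap data[0],data[8]; hi=7 → [7, 19, 18, 13, 12, 11, 9, 5, 8, 20]
data[mid]=7=7: mid=1
data[mid]=19>7: swap data[1],data[7]; hi=6 → [7, 5, 18, 13, 12, 11, 9, 19, 8, 20]
data[mid]=5<7: swap data[0],data[1]; lo=1,mid=2 → [5, 7, 18, 13, 12, 11, 9, 19, 8, 20]
data[mid]=18>7: swap data[2],data[6]; hi=5 → [5, 7, 9, 13, 12, 11, 18, 19, 8, 20]
data[mid]=9>7: swap data[2],data[5]; hi=4 → [5, 7, 11, 13, 12, 9, 18, 19, 8, 20]
data[mid]=11>7: swap data[2],data[4]; hi=3 → [5, 7, 12, 13, 11, 9, 18, 19, 8, 20]
data[mid]=12>7: swap data[2],data[3]; hi=2 → [5, 7, 13, 12, 11, 9, 18, 19, 8, 20]
data[mid]=13>7: swap data[2],data[2]; hi=1 → [5, 7, 13, 12, 11, 9, 18, 19, 8, 20]
end: lo=1, hi=1; data = [5, 7, 13, 12, 11, 9, 18, 19, 8, 20]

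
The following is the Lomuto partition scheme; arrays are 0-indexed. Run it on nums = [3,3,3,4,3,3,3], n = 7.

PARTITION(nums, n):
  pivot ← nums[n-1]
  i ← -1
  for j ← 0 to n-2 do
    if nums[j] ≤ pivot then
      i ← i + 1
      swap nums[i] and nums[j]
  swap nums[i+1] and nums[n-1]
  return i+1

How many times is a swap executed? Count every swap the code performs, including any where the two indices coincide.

pivot = nums[6] = 3; i = -1
j=0: nums[0]=3 ≤ 3 → i=0, swap nums[0],nums[0] (no change) → [3,3,3,4,3,3,3]
j=1: nums[1]=3 ≤ 3 → i=1, swap nums[1],nums[1] (no change) → [3,3,3,4,3,3,3]
j=2: nums[2]=3 ≤ 3 → i=2, swap nums[2],nums[2] (no change) → [3,3,3,4,3,3,3]
j=3: nums[3]=4 > 3 → no swap
j=4: nums[4]=3 ≤ 3 → i=3, swap nums[3],nums[4] → [3,3,3,3,4,3,3]
j=5: nums[5]=3 ≤ 3 → i=4, swap nums[4],nums[5] → [3,3,3,3,3,4,3]
final swap nums[5],nums[6] → [3,3,3,3,3,3,4]; return 5

6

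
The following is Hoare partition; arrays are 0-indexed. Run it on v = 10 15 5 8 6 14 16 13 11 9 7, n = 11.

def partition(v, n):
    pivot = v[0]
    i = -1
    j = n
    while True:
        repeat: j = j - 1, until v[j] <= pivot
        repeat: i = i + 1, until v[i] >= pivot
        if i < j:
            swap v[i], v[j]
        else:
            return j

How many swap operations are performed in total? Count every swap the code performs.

2

pivot=10
j stops at 10 (7), i stops at 0 (10); swap ⇒ 7 15 5 8 6 14 16 13 11 9 10
j stops at 9 (9), i stops at 1 (15); swap ⇒ 7 9 5 8 6 14 16 13 11 15 10
j stops at 4, i stops at 5; i≥j ⇒ return 4. v=7 9 5 8 6 14 16 13 11 15 10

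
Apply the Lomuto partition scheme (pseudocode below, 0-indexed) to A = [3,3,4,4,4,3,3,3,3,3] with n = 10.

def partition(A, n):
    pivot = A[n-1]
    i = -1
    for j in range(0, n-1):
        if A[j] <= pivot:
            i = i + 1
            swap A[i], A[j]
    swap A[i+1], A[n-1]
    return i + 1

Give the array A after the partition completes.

pivot = A[9] = 3; i = -1
j=0: A[0]=3 ≤ 3 → i=0, swap A[0],A[0] (no change) → [3,3,4,4,4,3,3,3,3,3]
j=1: A[1]=3 ≤ 3 → i=1, swap A[1],A[1] (no change) → [3,3,4,4,4,3,3,3,3,3]
j=2: A[2]=4 > 3 → no swap
j=3: A[3]=4 > 3 → no swap
j=4: A[4]=4 > 3 → no swap
j=5: A[5]=3 ≤ 3 → i=2, swap A[2],A[5] → [3,3,3,4,4,4,3,3,3,3]
j=6: A[6]=3 ≤ 3 → i=3, swap A[3],A[6] → [3,3,3,3,4,4,4,3,3,3]
j=7: A[7]=3 ≤ 3 → i=4, swap A[4],A[7] → [3,3,3,3,3,4,4,4,3,3]
j=8: A[8]=3 ≤ 3 → i=5, swap A[5],A[8] → [3,3,3,3,3,3,4,4,4,3]
final swap A[6],A[9] → [3,3,3,3,3,3,3,4,4,4]; return 6

[3,3,3,3,3,3,3,4,4,4]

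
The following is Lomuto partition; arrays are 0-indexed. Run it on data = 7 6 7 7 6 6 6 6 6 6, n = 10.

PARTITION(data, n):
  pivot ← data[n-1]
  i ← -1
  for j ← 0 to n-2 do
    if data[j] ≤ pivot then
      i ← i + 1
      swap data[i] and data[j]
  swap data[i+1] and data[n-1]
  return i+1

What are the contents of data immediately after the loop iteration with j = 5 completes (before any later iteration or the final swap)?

6 6 6 7 7 7 6 6 6 6

pivot=6, i=-1
j=0: 7>6, skip
j=1: 6≤6, i=0, swap(0,1) ⇒ 6 7 7 7 6 6 6 6 6 6
j=2: 7>6, skip
j=3: 7>6, skip
j=4: 6≤6, i=1, swap(1,4) ⇒ 6 6 7 7 7 6 6 6 6 6
j=5: 6≤6, i=2, swap(2,5) ⇒ 6 6 6 7 7 7 6 6 6 6
(after j=5) data = 6 6 6 7 7 7 6 6 6 6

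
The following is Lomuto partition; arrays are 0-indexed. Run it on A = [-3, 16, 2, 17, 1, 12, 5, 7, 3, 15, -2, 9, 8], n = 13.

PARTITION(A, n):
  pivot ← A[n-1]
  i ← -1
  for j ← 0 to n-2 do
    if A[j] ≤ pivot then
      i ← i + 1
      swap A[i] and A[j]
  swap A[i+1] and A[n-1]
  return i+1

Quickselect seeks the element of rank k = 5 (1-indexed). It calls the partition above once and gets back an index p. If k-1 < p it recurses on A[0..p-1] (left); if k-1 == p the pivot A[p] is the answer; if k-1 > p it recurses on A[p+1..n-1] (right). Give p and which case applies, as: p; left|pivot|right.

7; left

pivot = A[12] = 8; i = -1
j=0: A[0]=-3 ≤ 8 → i=0, swap A[0],A[0] (no change) → [-3, 16, 2, 17, 1, 12, 5, 7, 3, 15, -2, 9, 8]
j=1: A[1]=16 > 8 → no swap
j=2: A[2]=2 ≤ 8 → i=1, swap A[1],A[2] → [-3, 2, 16, 17, 1, 12, 5, 7, 3, 15, -2, 9, 8]
j=3: A[3]=17 > 8 → no swap
j=4: A[4]=1 ≤ 8 → i=2, swap A[2],A[4] → [-3, 2, 1, 17, 16, 12, 5, 7, 3, 15, -2, 9, 8]
j=5: A[5]=12 > 8 → no swap
j=6: A[6]=5 ≤ 8 → i=3, swap A[3],A[6] → [-3, 2, 1, 5, 16, 12, 17, 7, 3, 15, -2, 9, 8]
j=7: A[7]=7 ≤ 8 → i=4, swap A[4],A[7] → [-3, 2, 1, 5, 7, 12, 17, 16, 3, 15, -2, 9, 8]
j=8: A[8]=3 ≤ 8 → i=5, swap A[5],A[8] → [-3, 2, 1, 5, 7, 3, 17, 16, 12, 15, -2, 9, 8]
j=9: A[9]=15 > 8 → no swap
j=10: A[10]=-2 ≤ 8 → i=6, swap A[6],A[10] → [-3, 2, 1, 5, 7, 3, -2, 16, 12, 15, 17, 9, 8]
j=11: A[11]=9 > 8 → no swap
final swap A[7],A[12] → [-3, 2, 1, 5, 7, 3, -2, 8, 12, 15, 17, 9, 16]; return 7
p = 7; k-1 = 4 < 7 ⇒ left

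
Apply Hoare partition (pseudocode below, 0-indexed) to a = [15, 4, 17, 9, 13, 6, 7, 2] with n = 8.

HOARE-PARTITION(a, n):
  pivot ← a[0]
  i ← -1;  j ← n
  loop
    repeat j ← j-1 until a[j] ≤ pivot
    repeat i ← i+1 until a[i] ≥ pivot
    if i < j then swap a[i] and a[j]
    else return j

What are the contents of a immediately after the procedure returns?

[2, 4, 7, 9, 13, 6, 17, 15]

pivot = a[0] = 15; i = -1, j = 8
j→7 (a[7]=2≤15), i→0 (a[0]=15≥15); i<j, swap → [2, 4, 17, 9, 13, 6, 7, 15]
j→6 (a[6]=7≤15), i→2 (a[2]=17≥15); i<j, swap → [2, 4, 7, 9, 13, 6, 17, 15]
j→5, i→6; i≥j, return j=5. a = [2, 4, 7, 9, 13, 6, 17, 15]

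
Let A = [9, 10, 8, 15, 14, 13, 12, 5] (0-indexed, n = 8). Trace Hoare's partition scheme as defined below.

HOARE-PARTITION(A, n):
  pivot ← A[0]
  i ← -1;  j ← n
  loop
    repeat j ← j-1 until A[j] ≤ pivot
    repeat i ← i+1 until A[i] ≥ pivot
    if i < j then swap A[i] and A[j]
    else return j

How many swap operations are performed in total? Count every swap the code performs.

pivot = A[0] = 9; i = -1, j = 8
j→7 (A[7]=5≤9), i→0 (A[0]=9≥9); i<j, swap → [5, 10, 8, 15, 14, 13, 12, 9]
j→2 (A[2]=8≤9), i→1 (A[1]=10≥9); i<j, swap → [5, 8, 10, 15, 14, 13, 12, 9]
j→1, i→2; i≥j, return j=1. A = [5, 8, 10, 15, 14, 13, 12, 9]

2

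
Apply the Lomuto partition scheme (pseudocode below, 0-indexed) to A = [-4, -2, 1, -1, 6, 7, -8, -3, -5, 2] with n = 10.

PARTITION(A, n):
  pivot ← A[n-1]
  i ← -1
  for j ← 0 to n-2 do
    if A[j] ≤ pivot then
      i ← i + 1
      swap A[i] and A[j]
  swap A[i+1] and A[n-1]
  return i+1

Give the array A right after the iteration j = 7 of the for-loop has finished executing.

pivot = A[9] = 2; i = -1
j=0: A[0]=-4 ≤ 2 → i=0, swap A[0],A[0] (no change) → [-4, -2, 1, -1, 6, 7, -8, -3, -5, 2]
j=1: A[1]=-2 ≤ 2 → i=1, swap A[1],A[1] (no change) → [-4, -2, 1, -1, 6, 7, -8, -3, -5, 2]
j=2: A[2]=1 ≤ 2 → i=2, swap A[2],A[2] (no change) → [-4, -2, 1, -1, 6, 7, -8, -3, -5, 2]
j=3: A[3]=-1 ≤ 2 → i=3, swap A[3],A[3] (no change) → [-4, -2, 1, -1, 6, 7, -8, -3, -5, 2]
j=4: A[4]=6 > 2 → no swap
j=5: A[5]=7 > 2 → no swap
j=6: A[6]=-8 ≤ 2 → i=4, swap A[4],A[6] → [-4, -2, 1, -1, -8, 7, 6, -3, -5, 2]
j=7: A[7]=-3 ≤ 2 → i=5, swap A[5],A[7] → [-4, -2, 1, -1, -8, -3, 6, 7, -5, 2]
(after j=7) A = [-4, -2, 1, -1, -8, -3, 6, 7, -5, 2]

[-4, -2, 1, -1, -8, -3, 6, 7, -5, 2]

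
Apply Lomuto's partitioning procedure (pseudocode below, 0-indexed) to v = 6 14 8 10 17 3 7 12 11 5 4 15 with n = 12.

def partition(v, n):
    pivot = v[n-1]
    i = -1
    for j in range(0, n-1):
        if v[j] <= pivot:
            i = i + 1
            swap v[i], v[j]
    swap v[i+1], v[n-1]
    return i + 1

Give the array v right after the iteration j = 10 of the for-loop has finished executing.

6 14 8 10 3 7 12 11 5 4 17 15

pivot = v[11] = 15; i = -1
j=0: v[0]=6 ≤ 15 → i=0, swap v[0],v[0] (no change) → 6 14 8 10 17 3 7 12 11 5 4 15
j=1: v[1]=14 ≤ 15 → i=1, swap v[1],v[1] (no change) → 6 14 8 10 17 3 7 12 11 5 4 15
j=2: v[2]=8 ≤ 15 → i=2, swap v[2],v[2] (no change) → 6 14 8 10 17 3 7 12 11 5 4 15
j=3: v[3]=10 ≤ 15 → i=3, swap v[3],v[3] (no change) → 6 14 8 10 17 3 7 12 11 5 4 15
j=4: v[4]=17 > 15 → no swap
j=5: v[5]=3 ≤ 15 → i=4, swap v[4],v[5] → 6 14 8 10 3 17 7 12 11 5 4 15
j=6: v[6]=7 ≤ 15 → i=5, swap v[5],v[6] → 6 14 8 10 3 7 17 12 11 5 4 15
j=7: v[7]=12 ≤ 15 → i=6, swap v[6],v[7] → 6 14 8 10 3 7 12 17 11 5 4 15
j=8: v[8]=11 ≤ 15 → i=7, swap v[7],v[8] → 6 14 8 10 3 7 12 11 17 5 4 15
j=9: v[9]=5 ≤ 15 → i=8, swap v[8],v[9] → 6 14 8 10 3 7 12 11 5 17 4 15
j=10: v[10]=4 ≤ 15 → i=9, swap v[9],v[10] → 6 14 8 10 3 7 12 11 5 4 17 15
(after j=10) v = 6 14 8 10 3 7 12 11 5 4 17 15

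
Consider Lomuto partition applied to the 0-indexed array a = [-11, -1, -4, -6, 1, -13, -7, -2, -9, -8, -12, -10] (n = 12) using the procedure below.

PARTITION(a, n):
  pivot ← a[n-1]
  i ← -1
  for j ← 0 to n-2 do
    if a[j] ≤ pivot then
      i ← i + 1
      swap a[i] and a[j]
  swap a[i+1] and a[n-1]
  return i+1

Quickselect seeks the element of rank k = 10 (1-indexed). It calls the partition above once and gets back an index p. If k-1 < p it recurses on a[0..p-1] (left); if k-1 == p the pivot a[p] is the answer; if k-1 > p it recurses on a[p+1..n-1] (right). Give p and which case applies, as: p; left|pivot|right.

3; right

pivot = a[11] = -10; i = -1
j=0: a[0]=-11 ≤ -10 → i=0, swap a[0],a[0] (no change) → [-11, -1, -4, -6, 1, -13, -7, -2, -9, -8, -12, -10]
j=1: a[1]=-1 > -10 → no swap
j=2: a[2]=-4 > -10 → no swap
j=3: a[3]=-6 > -10 → no swap
j=4: a[4]=1 > -10 → no swap
j=5: a[5]=-13 ≤ -10 → i=1, swap a[1],a[5] → [-11, -13, -4, -6, 1, -1, -7, -2, -9, -8, -12, -10]
j=6: a[6]=-7 > -10 → no swap
j=7: a[7]=-2 > -10 → no swap
j=8: a[8]=-9 > -10 → no swap
j=9: a[9]=-8 > -10 → no swap
j=10: a[10]=-12 ≤ -10 → i=2, swap a[2],a[10] → [-11, -13, -12, -6, 1, -1, -7, -2, -9, -8, -4, -10]
final swap a[3],a[11] → [-11, -13, -12, -10, 1, -1, -7, -2, -9, -8, -4, -6]; return 3
p = 3; k-1 = 9 > 3 ⇒ right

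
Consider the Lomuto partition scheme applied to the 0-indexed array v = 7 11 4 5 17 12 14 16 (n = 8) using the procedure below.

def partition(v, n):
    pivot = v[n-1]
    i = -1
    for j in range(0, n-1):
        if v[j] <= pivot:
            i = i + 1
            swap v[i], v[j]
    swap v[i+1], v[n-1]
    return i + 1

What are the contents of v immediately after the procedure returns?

pivot=16, i=-1
j=0: 7≤16, i=0, swap(0,0) ⇒ 7 11 4 5 17 12 14 16
j=1: 11≤16, i=1, swap(1,1) ⇒ 7 11 4 5 17 12 14 16
j=2: 4≤16, i=2, swap(2,2) ⇒ 7 11 4 5 17 12 14 16
j=3: 5≤16, i=3, swap(3,3) ⇒ 7 11 4 5 17 12 14 16
j=4: 17>16, skip
j=5: 12≤16, i=4, swap(4,5) ⇒ 7 11 4 5 12 17 14 16
j=6: 14≤16, i=5, swap(5,6) ⇒ 7 11 4 5 12 14 17 16
swap(6,7) ⇒ 7 11 4 5 12 14 16 17; return 6

7 11 4 5 12 14 16 17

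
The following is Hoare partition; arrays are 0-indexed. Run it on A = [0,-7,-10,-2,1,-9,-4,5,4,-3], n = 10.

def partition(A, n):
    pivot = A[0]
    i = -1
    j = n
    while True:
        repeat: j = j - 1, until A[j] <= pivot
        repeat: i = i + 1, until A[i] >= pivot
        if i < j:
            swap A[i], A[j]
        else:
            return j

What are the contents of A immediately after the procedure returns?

pivot = A[0] = 0; i = -1, j = 10
j→9 (A[9]=-3≤0), i→0 (A[0]=0≥0); i<j, swap → [-3,-7,-10,-2,1,-9,-4,5,4,0]
j→6 (A[6]=-4≤0), i→4 (A[4]=1≥0); i<j, swap → [-3,-7,-10,-2,-4,-9,1,5,4,0]
j→5, i→6; i≥j, return j=5. A = [-3,-7,-10,-2,-4,-9,1,5,4,0]

[-3,-7,-10,-2,-4,-9,1,5,4,0]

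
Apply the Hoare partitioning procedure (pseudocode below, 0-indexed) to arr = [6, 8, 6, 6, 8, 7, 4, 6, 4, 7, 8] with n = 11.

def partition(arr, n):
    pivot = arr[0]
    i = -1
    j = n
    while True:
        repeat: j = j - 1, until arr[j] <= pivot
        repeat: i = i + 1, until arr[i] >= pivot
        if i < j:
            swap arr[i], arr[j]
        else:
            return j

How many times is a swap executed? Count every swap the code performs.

3

pivot = arr[0] = 6; i = -1, j = 11
j→8 (arr[8]=4≤6), i→0 (arr[0]=6≥6); i<j, swap → [4, 8, 6, 6, 8, 7, 4, 6, 6, 7, 8]
j→7 (arr[7]=6≤6), i→1 (arr[1]=8≥6); i<j, swap → [4, 6, 6, 6, 8, 7, 4, 8, 6, 7, 8]
j→6 (arr[6]=4≤6), i→2 (arr[2]=6≥6); i<j, swap → [4, 6, 4, 6, 8, 7, 6, 8, 6, 7, 8]
j→3, i→3; i≥j, return j=3. arr = [4, 6, 4, 6, 8, 7, 6, 8, 6, 7, 8]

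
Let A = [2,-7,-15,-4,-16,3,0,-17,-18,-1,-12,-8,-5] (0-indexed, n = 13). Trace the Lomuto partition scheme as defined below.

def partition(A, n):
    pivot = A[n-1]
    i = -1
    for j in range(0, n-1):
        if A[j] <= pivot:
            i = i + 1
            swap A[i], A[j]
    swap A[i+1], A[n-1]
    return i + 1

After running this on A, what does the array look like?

[-7,-15,-16,-17,-18,-12,-8,-5,2,-1,3,0,-4]

pivot = A[12] = -5; i = -1
j=0: A[0]=2 > -5 → no swap
j=1: A[1]=-7 ≤ -5 → i=0, swap A[0],A[1] → [-7,2,-15,-4,-16,3,0,-17,-18,-1,-12,-8,-5]
j=2: A[2]=-15 ≤ -5 → i=1, swap A[1],A[2] → [-7,-15,2,-4,-16,3,0,-17,-18,-1,-12,-8,-5]
j=3: A[3]=-4 > -5 → no swap
j=4: A[4]=-16 ≤ -5 → i=2, swap A[2],A[4] → [-7,-15,-16,-4,2,3,0,-17,-18,-1,-12,-8,-5]
j=5: A[5]=3 > -5 → no swap
j=6: A[6]=0 > -5 → no swap
j=7: A[7]=-17 ≤ -5 → i=3, swap A[3],A[7] → [-7,-15,-16,-17,2,3,0,-4,-18,-1,-12,-8,-5]
j=8: A[8]=-18 ≤ -5 → i=4, swap A[4],A[8] → [-7,-15,-16,-17,-18,3,0,-4,2,-1,-12,-8,-5]
j=9: A[9]=-1 > -5 → no swap
j=10: A[10]=-12 ≤ -5 → i=5, swap A[5],A[10] → [-7,-15,-16,-17,-18,-12,0,-4,2,-1,3,-8,-5]
j=11: A[11]=-8 ≤ -5 → i=6, swap A[6],A[11] → [-7,-15,-16,-17,-18,-12,-8,-4,2,-1,3,0,-5]
final swap A[7],A[12] → [-7,-15,-16,-17,-18,-12,-8,-5,2,-1,3,0,-4]; return 7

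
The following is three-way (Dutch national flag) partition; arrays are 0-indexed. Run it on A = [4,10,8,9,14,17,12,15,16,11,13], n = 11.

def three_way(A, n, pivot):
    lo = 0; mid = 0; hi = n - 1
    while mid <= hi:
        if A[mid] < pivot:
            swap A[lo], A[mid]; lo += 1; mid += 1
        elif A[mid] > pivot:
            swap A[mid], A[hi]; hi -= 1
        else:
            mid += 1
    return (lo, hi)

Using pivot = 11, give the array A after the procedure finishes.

[4,10,8,9,11,12,15,16,17,13,14]

lo=0 mid=0 hi=10
4<11: swap(0,0), lo=1 mid=1 ⇒ [4,10,8,9,14,17,12,15,16,11,13]
10<11: swap(1,1), lo=2 mid=2 ⇒ [4,10,8,9,14,17,12,15,16,11,13]
8<11: swap(2,2), lo=3 mid=3 ⇒ [4,10,8,9,14,17,12,15,16,11,13]
9<11: swap(3,3), lo=4 mid=4 ⇒ [4,10,8,9,14,17,12,15,16,11,13]
14>11: swap(4,10), hi=9 ⇒ [4,10,8,9,13,17,12,15,16,11,14]
13>11: swap(4,9), hi=8 ⇒ [4,10,8,9,11,17,12,15,16,13,14]
11=11: mid=5
17>11: swap(5,8), hi=7 ⇒ [4,10,8,9,11,16,12,15,17,13,14]
16>11: swap(5,7), hi=6 ⇒ [4,10,8,9,11,15,12,16,17,13,14]
15>11: swap(5,6), hi=5 ⇒ [4,10,8,9,11,12,15,16,17,13,14]
12>11: swap(5,5), hi=4 ⇒ [4,10,8,9,11,12,15,16,17,13,14]
done. lo=4 hi=4; A=[4,10,8,9,11,12,15,16,17,13,14]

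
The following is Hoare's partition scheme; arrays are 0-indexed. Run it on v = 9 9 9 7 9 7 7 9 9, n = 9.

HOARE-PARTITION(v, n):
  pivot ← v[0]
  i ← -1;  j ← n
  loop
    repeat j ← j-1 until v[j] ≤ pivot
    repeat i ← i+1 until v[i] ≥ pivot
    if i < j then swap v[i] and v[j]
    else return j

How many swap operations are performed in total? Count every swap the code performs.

4

pivot = v[0] = 9; i = -1, j = 9
j→8 (v[8]=9≤9), i→0 (v[0]=9≥9); i<j, swap → 9 9 9 7 9 7 7 9 9
j→7 (v[7]=9≤9), i→1 (v[1]=9≥9); i<j, swap → 9 9 9 7 9 7 7 9 9
j→6 (v[6]=7≤9), i→2 (v[2]=9≥9); i<j, swap → 9 9 7 7 9 7 9 9 9
j→5 (v[5]=7≤9), i→4 (v[4]=9≥9); i<j, swap → 9 9 7 7 7 9 9 9 9
j→4, i→5; i≥j, return j=4. v = 9 9 7 7 7 9 9 9 9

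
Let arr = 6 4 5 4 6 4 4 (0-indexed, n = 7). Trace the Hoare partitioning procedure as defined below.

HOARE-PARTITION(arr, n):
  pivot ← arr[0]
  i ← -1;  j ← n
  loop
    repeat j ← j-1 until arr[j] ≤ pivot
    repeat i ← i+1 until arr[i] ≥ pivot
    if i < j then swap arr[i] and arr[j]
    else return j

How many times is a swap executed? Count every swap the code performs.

pivot=6
j stops at 6 (4), i stops at 0 (6); swap ⇒ 4 4 5 4 6 4 6
j stops at 5 (4), i stops at 4 (6); swap ⇒ 4 4 5 4 4 6 6
j stops at 4, i stops at 5; i≥j ⇒ return 4. arr=4 4 5 4 4 6 6

2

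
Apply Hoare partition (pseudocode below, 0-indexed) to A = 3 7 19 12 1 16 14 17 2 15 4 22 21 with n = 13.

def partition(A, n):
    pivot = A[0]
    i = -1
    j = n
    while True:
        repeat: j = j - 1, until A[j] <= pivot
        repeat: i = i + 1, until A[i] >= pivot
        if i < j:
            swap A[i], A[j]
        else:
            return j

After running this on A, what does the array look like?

pivot=3
j stops at 8 (2), i stops at 0 (3); swap ⇒ 2 7 19 12 1 16 14 17 3 15 4 22 21
j stops at 4 (1), i stops at 1 (7); swap ⇒ 2 1 19 12 7 16 14 17 3 15 4 22 21
j stops at 1, i stops at 2; i≥j ⇒ return 1. A=2 1 19 12 7 16 14 17 3 15 4 22 21

2 1 19 12 7 16 14 17 3 15 4 22 21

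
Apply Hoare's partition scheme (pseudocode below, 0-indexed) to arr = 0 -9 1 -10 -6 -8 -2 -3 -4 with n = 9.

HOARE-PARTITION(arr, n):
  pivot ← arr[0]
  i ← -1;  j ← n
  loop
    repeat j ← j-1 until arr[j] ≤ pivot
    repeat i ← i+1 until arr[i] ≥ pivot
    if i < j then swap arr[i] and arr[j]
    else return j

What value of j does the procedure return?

pivot = arr[0] = 0; i = -1, j = 9
j→8 (arr[8]=-4≤0), i→0 (arr[0]=0≥0); i<j, swap → -4 -9 1 -10 -6 -8 -2 -3 0
j→7 (arr[7]=-3≤0), i→2 (arr[2]=1≥0); i<j, swap → -4 -9 -3 -10 -6 -8 -2 1 0
j→6, i→7; i≥j, return j=6. arr = -4 -9 -3 -10 -6 -8 -2 1 0

6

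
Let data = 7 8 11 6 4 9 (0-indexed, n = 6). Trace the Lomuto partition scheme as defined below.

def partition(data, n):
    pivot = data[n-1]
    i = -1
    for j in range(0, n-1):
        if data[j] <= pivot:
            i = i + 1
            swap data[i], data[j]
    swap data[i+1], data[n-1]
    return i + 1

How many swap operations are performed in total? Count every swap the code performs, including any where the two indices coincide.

pivot=9, i=-1
j=0: 7≤9, i=0, swap(0,0) ⇒ 7 8 11 6 4 9
j=1: 8≤9, i=1, swap(1,1) ⇒ 7 8 11 6 4 9
j=2: 11>9, skip
j=3: 6≤9, i=2, swap(2,3) ⇒ 7 8 6 11 4 9
j=4: 4≤9, i=3, swap(3,4) ⇒ 7 8 6 4 11 9
swap(4,5) ⇒ 7 8 6 4 9 11; return 4

5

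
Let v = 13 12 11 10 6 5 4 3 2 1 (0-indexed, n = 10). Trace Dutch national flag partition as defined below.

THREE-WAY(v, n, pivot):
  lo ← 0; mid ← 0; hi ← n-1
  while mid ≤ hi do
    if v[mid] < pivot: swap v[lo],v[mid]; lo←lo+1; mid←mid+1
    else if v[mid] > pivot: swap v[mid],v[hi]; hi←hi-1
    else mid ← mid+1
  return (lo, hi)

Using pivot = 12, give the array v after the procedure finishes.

lo=0 mid=0 hi=9
13>12: swap(0,9), hi=8 ⇒ 1 12 11 10 6 5 4 3 2 13
1<12: swap(0,0), lo=1 mid=1 ⇒ 1 12 11 10 6 5 4 3 2 13
12=12: mid=2
11<12: swap(1,2), lo=2 mid=3 ⇒ 1 11 12 10 6 5 4 3 2 13
10<12: swap(2,3), lo=3 mid=4 ⇒ 1 11 10 12 6 5 4 3 2 13
6<12: swap(3,4), lo=4 mid=5 ⇒ 1 11 10 6 12 5 4 3 2 13
5<12: swap(4,5), lo=5 mid=6 ⇒ 1 11 10 6 5 12 4 3 2 13
4<12: swap(5,6), lo=6 mid=7 ⇒ 1 11 10 6 5 4 12 3 2 13
3<12: swap(6,7), lo=7 mid=8 ⇒ 1 11 10 6 5 4 3 12 2 13
2<12: swap(7,8), lo=8 mid=9 ⇒ 1 11 10 6 5 4 3 2 12 13
done. lo=8 hi=8; v=1 11 10 6 5 4 3 2 12 13

1 11 10 6 5 4 3 2 12 13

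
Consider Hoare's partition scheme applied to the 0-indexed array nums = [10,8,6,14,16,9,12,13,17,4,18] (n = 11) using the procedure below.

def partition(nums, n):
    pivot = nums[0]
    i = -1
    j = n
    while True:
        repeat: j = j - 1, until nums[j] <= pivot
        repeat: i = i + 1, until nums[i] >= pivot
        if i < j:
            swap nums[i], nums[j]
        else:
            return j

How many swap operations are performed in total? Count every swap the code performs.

2

pivot=10
j stops at 9 (4), i stops at 0 (10); swap ⇒ [4,8,6,14,16,9,12,13,17,10,18]
j stops at 5 (9), i stops at 3 (14); swap ⇒ [4,8,6,9,16,14,12,13,17,10,18]
j stops at 3, i stops at 4; i≥j ⇒ return 3. nums=[4,8,6,9,16,14,12,13,17,10,18]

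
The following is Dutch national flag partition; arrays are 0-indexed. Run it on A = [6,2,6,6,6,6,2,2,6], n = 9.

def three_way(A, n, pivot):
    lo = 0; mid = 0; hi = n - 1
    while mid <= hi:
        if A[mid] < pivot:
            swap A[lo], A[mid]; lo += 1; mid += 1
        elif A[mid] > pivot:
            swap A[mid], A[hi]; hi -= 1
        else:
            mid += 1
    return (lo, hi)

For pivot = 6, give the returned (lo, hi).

(3, 8)

pivot = 6; lo=0, mid=0, hi=8
A[mid]=6=6: mid=1
A[mid]=2<6: swap A[0],A[1]; lo=1,mid=2 → [2,6,6,6,6,6,2,2,6]
A[mid]=6=6: mid=3
A[mid]=6=6: mid=4
A[mid]=6=6: mid=5
A[mid]=6=6: mid=6
A[mid]=2<6: swap A[1],A[6]; lo=2,mid=7 → [2,2,6,6,6,6,6,2,6]
A[mid]=2<6: swap A[2],A[7]; lo=3,mid=8 → [2,2,2,6,6,6,6,6,6]
A[mid]=6=6: mid=9
end: lo=3, hi=8; A = [2,2,2,6,6,6,6,6,6]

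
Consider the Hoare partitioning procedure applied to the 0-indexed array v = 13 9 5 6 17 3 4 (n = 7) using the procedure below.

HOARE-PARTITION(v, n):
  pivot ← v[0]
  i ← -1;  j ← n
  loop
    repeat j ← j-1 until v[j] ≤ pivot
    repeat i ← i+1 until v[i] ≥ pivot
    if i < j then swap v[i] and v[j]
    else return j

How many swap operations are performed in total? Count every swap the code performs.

2

pivot=13
j stops at 6 (4), i stops at 0 (13); swap ⇒ 4 9 5 6 17 3 13
j stops at 5 (3), i stops at 4 (17); swap ⇒ 4 9 5 6 3 17 13
j stops at 4, i stops at 5; i≥j ⇒ return 4. v=4 9 5 6 3 17 13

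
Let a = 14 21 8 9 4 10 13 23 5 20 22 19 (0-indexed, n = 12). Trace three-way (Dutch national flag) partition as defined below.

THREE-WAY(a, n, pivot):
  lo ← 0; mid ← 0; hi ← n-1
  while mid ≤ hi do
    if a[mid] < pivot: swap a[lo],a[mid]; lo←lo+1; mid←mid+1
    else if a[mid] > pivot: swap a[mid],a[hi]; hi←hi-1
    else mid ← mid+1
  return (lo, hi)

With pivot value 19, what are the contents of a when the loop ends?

pivot = 19; lo=0, mid=0, hi=11
a[mid]=14<19: swap a[0],a[0]; lo=1,mid=1 → 14 21 8 9 4 10 13 23 5 20 22 19
a[mid]=21>19: swap a[1],a[11]; hi=10 → 14 19 8 9 4 10 13 23 5 20 22 21
a[mid]=19=19: mid=2
a[mid]=8<19: swap a[1],a[2]; lo=2,mid=3 → 14 8 19 9 4 10 13 23 5 20 22 21
a[mid]=9<19: swap a[2],a[3]; lo=3,mid=4 → 14 8 9 19 4 10 13 23 5 20 22 21
a[mid]=4<19: swap a[3],a[4]; lo=4,mid=5 → 14 8 9 4 19 10 13 23 5 20 22 21
a[mid]=10<19: swap a[4],a[5]; lo=5,mid=6 → 14 8 9 4 10 19 13 23 5 20 22 21
a[mid]=13<19: swap a[5],a[6]; lo=6,mid=7 → 14 8 9 4 10 13 19 23 5 20 22 21
a[mid]=23>19: swap a[7],a[10]; hi=9 → 14 8 9 4 10 13 19 22 5 20 23 21
a[mid]=22>19: swap a[7],a[9]; hi=8 → 14 8 9 4 10 13 19 20 5 22 23 21
a[mid]=20>19: swap a[7],a[8]; hi=7 → 14 8 9 4 10 13 19 5 20 22 23 21
a[mid]=5<19: swap a[6],a[7]; lo=7,mid=8 → 14 8 9 4 10 13 5 19 20 22 23 21
end: lo=7, hi=7; a = 14 8 9 4 10 13 5 19 20 22 23 21

14 8 9 4 10 13 5 19 20 22 23 21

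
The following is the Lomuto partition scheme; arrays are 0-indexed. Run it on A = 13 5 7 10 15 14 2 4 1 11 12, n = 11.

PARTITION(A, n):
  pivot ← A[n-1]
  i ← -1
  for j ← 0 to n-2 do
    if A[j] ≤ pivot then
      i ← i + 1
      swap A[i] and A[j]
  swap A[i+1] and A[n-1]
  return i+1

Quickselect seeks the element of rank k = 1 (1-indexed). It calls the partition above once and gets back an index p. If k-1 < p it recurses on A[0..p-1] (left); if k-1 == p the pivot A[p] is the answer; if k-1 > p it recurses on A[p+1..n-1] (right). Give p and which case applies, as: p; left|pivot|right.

7; left

pivot = A[10] = 12; i = -1
j=0: A[0]=13 > 12 → no swap
j=1: A[1]=5 ≤ 12 → i=0, swap A[0],A[1] → 5 13 7 10 15 14 2 4 1 11 12
j=2: A[2]=7 ≤ 12 → i=1, swap A[1],A[2] → 5 7 13 10 15 14 2 4 1 11 12
j=3: A[3]=10 ≤ 12 → i=2, swap A[2],A[3] → 5 7 10 13 15 14 2 4 1 11 12
j=4: A[4]=15 > 12 → no swap
j=5: A[5]=14 > 12 → no swap
j=6: A[6]=2 ≤ 12 → i=3, swap A[3],A[6] → 5 7 10 2 15 14 13 4 1 11 12
j=7: A[7]=4 ≤ 12 → i=4, swap A[4],A[7] → 5 7 10 2 4 14 13 15 1 11 12
j=8: A[8]=1 ≤ 12 → i=5, swap A[5],A[8] → 5 7 10 2 4 1 13 15 14 11 12
j=9: A[9]=11 ≤ 12 → i=6, swap A[6],A[9] → 5 7 10 2 4 1 11 15 14 13 12
final swap A[7],A[10] → 5 7 10 2 4 1 11 12 14 13 15; return 7
p = 7; k-1 = 0 < 7 ⇒ left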